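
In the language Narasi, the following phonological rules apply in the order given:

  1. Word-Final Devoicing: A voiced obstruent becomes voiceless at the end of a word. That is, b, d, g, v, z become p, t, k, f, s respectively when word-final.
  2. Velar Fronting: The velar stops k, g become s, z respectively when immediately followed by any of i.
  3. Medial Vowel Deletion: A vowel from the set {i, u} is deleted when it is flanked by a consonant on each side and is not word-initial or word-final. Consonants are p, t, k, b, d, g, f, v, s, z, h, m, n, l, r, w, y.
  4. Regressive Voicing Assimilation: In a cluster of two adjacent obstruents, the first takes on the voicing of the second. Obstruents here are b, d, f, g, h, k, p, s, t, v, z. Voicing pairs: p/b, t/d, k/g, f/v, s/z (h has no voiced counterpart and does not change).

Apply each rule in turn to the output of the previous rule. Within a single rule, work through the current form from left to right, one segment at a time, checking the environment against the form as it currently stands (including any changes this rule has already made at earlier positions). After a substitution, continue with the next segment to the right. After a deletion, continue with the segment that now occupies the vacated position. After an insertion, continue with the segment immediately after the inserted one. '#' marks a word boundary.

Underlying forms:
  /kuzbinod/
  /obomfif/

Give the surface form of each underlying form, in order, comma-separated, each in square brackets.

/kuzbinod/:
  1 Word-Final Devoicing: [kuzbinod] → [kuzbinot]
  2 Velar Fronting: no change — [kuzbinot]
  3 Medial Vowel Deletion: [kuzbinot] → [kzbnot]
  4 Regressive Voicing Assimilation: [kzbnot] → [gzbnot]
/obomfif/:
  1 Word-Final Devoicing: no change — [obomfif]
  2 Velar Fronting: no change — [obomfif]
  3 Medial Vowel Deletion: [obomfif] → [obomff]
  4 Regressive Voicing Assimilation: no change — [obomff]

[gzbnot], [obomff]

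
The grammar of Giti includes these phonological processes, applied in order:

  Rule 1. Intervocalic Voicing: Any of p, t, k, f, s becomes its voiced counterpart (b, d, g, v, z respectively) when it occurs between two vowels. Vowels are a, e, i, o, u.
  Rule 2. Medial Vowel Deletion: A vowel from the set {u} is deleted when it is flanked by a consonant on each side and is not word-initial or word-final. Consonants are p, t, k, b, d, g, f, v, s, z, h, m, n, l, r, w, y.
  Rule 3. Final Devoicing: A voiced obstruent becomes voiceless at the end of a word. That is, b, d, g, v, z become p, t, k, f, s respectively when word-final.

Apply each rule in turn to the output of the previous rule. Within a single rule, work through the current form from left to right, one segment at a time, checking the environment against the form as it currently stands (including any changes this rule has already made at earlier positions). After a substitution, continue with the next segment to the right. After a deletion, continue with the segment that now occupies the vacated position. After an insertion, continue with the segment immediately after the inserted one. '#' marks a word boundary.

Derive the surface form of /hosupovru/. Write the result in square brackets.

[hozbovru]

Rule 1 Intervocalic Voicing: [hosupovru] → [hozubovru]
Rule 2 Medial Vowel Deletion: [hozubovru] → [hozbovru]
Rule 3 Final Devoicing: no change — [hozbovru]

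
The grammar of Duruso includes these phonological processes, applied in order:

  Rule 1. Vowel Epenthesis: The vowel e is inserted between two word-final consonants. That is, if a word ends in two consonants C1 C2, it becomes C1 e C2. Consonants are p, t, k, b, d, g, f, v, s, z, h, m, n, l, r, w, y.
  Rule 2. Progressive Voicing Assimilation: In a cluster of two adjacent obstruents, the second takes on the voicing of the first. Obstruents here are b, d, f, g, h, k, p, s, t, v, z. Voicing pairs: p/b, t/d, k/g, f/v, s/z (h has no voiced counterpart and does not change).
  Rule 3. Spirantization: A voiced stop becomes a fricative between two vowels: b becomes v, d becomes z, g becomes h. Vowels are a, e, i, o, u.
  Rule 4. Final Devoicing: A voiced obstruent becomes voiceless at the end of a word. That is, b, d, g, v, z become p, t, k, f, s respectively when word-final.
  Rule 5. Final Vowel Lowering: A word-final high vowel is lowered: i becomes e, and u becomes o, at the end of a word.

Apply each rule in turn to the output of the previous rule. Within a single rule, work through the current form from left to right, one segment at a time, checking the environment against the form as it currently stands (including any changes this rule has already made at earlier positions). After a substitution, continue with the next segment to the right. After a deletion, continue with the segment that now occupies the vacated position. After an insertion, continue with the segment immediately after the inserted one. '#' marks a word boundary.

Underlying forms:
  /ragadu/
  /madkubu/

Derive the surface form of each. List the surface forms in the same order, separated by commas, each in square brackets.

/ragadu/:
  Rule 1 Vowel Epenthesis: no change — [ragadu]
  Rule 2 Progressive Voicing Assimilation: no change — [ragadu]
  Rule 3 Spirantization: [ragadu] → [rahazu]
  Rule 4 Final Devoicing: no change — [rahazu]
  Rule 5 Final Vowel Lowering: [rahazu] → [rahazo]
/madkubu/:
  Rule 1 Vowel Epenthesis: no change — [madkubu]
  Rule 2 Progressive Voicing Assimilation: [madkubu] → [madgubu]
  Rule 3 Spirantization: [madgubu] → [madguvu]
  Rule 4 Final Devoicing: no change — [madguvu]
  Rule 5 Final Vowel Lowering: [madguvu] → [madguvo]

[rahazo], [madguvo]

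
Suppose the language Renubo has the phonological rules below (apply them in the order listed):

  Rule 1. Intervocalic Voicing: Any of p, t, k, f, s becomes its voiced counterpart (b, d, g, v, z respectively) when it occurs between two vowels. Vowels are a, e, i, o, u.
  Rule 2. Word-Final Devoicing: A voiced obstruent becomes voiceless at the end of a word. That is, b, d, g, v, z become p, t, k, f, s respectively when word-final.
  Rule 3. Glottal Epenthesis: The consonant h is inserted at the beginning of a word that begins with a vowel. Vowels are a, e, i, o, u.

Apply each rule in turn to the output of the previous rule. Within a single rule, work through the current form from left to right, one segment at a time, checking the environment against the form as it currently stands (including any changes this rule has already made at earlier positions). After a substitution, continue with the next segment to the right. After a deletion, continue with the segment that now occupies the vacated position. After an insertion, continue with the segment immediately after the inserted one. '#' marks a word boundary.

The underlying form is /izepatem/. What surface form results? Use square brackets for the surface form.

Rule 1 Intervocalic Voicing: [izepatem] → [izebadem]
Rule 2 Word-Final Devoicing: no change — [izebadem]
Rule 3 Glottal Epenthesis: [izebadem] → [hizebadem]

[hizebadem]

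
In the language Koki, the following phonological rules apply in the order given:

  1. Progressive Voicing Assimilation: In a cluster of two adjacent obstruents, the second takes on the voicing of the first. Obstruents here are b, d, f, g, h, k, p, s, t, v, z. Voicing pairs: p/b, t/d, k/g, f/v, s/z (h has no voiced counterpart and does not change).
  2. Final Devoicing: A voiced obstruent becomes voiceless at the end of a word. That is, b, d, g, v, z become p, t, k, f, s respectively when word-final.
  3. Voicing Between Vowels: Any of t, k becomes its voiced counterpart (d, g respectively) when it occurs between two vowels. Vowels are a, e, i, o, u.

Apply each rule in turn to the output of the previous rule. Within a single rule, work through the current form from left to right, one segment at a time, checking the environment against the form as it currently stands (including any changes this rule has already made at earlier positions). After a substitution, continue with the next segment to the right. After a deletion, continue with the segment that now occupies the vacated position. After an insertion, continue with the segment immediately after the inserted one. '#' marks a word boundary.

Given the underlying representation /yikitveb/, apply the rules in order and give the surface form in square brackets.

[yigitfep]

1 Progressive Voicing Assimilation: [yikitveb] → [yikitfeb]
2 Final Devoicing: [yikitfeb] → [yikitfep]
3 Voicing Between Vowels: [yikitfep] → [yigitfep]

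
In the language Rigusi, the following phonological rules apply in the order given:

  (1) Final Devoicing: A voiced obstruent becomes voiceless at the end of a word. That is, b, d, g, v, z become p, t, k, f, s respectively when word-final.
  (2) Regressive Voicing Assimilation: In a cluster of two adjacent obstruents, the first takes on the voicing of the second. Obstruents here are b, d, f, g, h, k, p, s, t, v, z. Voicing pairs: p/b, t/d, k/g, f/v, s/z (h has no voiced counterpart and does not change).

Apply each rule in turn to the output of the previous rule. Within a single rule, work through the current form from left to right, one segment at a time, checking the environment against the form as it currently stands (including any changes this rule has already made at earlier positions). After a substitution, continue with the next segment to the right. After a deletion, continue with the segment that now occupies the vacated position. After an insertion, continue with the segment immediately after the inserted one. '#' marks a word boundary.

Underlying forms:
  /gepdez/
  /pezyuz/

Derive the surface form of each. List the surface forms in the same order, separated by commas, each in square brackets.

/gepdez/:
  (1) Final Devoicing: [gepdez] → [gepdes]
  (2) Regressive Voicing Assimilation: [gepdes] → [gebdes]
/pezyuz/:
  (1) Final Devoicing: [pezyuz] → [pezyus]
  (2) Regressive Voicing Assimilation: no change — [pezyus]

[gebdes], [pezyus]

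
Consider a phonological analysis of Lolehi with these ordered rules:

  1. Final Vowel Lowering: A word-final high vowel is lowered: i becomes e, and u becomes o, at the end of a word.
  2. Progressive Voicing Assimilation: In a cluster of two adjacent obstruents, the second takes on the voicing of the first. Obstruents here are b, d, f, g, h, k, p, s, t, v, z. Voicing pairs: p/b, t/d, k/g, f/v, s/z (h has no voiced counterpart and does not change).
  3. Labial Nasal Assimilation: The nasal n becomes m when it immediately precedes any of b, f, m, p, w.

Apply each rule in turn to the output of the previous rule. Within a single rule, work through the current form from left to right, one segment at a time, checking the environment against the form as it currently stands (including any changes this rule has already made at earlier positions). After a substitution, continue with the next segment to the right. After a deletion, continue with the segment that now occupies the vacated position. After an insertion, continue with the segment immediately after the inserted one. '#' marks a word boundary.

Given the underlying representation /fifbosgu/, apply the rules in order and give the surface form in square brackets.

1 Final Vowel Lowering: [fifbosgu] → [fifbosgo]
2 Progressive Voicing Assimilation: [fifbosgo] → [fifposko]
3 Labial Nasal Assimilation: no change — [fifposko]

[fifposko]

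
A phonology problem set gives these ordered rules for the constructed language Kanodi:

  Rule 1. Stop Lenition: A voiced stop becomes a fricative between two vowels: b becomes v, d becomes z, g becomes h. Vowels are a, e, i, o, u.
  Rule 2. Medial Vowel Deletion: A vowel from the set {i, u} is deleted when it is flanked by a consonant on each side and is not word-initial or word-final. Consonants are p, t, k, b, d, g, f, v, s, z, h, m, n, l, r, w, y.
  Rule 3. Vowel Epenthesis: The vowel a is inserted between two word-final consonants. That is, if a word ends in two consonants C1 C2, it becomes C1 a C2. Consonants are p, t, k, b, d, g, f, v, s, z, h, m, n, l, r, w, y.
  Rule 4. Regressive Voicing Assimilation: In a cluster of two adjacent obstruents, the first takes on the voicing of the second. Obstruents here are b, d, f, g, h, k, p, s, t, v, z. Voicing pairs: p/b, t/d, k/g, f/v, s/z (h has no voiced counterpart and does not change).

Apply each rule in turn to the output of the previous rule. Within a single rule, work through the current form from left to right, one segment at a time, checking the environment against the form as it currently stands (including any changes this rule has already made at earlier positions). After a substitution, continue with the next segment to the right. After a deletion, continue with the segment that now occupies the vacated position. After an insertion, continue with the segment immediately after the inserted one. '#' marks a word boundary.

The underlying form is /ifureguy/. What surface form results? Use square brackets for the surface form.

Rule 1 Stop Lenition: [ifureguy] → [ifurehuy]
Rule 2 Medial Vowel Deletion: [ifurehuy] → [ifrehy]
Rule 3 Vowel Epenthesis: [ifrehy] → [ifrehay]
Rule 4 Regressive Voicing Assimilation: no change — [ifrehay]

[ifrehay]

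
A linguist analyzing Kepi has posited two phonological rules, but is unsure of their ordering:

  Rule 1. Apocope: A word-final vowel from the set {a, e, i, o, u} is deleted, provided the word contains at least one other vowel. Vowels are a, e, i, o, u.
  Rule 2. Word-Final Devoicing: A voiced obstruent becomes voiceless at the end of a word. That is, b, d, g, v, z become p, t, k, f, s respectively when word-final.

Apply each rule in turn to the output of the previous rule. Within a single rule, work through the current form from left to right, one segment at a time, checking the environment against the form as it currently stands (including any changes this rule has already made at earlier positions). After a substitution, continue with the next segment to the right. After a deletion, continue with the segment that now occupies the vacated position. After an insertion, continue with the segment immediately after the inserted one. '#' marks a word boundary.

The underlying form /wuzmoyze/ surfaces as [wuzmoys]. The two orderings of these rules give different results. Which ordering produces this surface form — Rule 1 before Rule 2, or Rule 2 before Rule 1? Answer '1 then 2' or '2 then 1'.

1 then 2

Order 1 then 2:
  1 Apocope: [wuzmoyze] → [wuzmoyz]
  2 Word-Final Devoicing: [wuzmoyz] → [wuzmoys]
  result: [wuzmoys]
Order 2 then 1:
  2 Word-Final Devoicing: no change — [wuzmoyze]
  1 Apocope: [wuzmoyze] → [wuzmoyz]
  result: [wuzmoyz]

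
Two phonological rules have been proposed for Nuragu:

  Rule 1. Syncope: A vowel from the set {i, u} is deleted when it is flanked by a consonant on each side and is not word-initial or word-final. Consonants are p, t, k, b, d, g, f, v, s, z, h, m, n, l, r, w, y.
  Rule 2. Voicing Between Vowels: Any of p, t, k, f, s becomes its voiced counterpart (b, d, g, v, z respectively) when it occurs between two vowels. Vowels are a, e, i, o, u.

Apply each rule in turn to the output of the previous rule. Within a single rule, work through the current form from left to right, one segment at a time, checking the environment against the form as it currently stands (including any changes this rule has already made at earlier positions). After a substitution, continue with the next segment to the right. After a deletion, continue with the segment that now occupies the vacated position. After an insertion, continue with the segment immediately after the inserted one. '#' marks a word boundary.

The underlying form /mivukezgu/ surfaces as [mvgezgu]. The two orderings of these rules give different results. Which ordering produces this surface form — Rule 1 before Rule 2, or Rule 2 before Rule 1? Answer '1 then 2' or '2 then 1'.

Order 1 then 2:
  1 Syncope: [mivukezgu] → [mvkezgu]
  2 Voicing Between Vowels: no change — [mvkezgu]
  result: [mvkezgu]
Order 2 then 1:
  2 Voicing Between Vowels: [mivukezgu] → [mivugezgu]
  1 Syncope: [mivugezgu] → [mvgezgu]
  result: [mvgezgu]

2 then 1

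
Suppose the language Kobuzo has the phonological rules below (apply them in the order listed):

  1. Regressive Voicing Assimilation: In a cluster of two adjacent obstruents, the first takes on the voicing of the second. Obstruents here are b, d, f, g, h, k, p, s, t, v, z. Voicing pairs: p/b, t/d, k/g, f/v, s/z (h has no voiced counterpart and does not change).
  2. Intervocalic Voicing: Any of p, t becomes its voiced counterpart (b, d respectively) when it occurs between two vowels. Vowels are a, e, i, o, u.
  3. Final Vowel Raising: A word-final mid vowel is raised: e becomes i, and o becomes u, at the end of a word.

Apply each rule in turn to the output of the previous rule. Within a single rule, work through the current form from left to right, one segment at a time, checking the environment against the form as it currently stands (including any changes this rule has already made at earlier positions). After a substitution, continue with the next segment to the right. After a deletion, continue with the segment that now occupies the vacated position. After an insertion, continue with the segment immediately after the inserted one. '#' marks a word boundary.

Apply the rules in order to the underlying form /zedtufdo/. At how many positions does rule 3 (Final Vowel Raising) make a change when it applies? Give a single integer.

1 Regressive Voicing Assimilation: [zedtufdo] → [zettuvdo]
2 Intervocalic Voicing: no change — [zettuvdo]
3 Final Vowel Raising: [zettuvdo] → [zettuvdu]
Rule 3 changed 1 position(s).

1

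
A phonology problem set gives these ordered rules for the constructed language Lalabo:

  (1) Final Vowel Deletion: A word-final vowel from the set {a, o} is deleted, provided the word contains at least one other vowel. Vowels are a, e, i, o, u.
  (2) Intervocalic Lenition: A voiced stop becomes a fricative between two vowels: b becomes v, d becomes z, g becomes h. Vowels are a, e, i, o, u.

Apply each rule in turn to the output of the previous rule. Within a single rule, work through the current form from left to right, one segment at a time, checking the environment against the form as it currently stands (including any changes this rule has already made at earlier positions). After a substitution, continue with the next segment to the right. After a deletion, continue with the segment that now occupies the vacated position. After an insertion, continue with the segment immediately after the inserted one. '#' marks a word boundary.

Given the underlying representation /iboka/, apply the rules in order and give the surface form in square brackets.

[ivok]

(1) Final Vowel Deletion: [iboka] → [ibok]
(2) Intervocalic Lenition: [ibok] → [ivok]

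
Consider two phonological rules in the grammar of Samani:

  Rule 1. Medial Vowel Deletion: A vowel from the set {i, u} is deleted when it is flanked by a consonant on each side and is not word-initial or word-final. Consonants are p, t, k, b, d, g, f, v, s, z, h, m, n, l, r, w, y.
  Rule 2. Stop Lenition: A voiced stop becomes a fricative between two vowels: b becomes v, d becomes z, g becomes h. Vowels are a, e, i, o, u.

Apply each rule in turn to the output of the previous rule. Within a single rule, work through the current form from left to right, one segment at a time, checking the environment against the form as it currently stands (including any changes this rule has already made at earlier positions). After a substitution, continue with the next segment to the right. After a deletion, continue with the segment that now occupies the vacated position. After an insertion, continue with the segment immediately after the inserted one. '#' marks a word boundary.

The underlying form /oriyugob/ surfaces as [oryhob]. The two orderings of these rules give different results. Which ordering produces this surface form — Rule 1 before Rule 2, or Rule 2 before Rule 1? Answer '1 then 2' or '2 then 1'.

Order 1 then 2:
  1 Medial Vowel Deletion: [oriyugob] → [orygob]
  2 Stop Lenition: no change — [orygob]
  result: [orygob]
Order 2 then 1:
  2 Stop Lenition: [oriyugob] → [oriyuhob]
  1 Medial Vowel Deletion: [oriyuhob] → [oryhob]
  result: [oryhob]

2 then 1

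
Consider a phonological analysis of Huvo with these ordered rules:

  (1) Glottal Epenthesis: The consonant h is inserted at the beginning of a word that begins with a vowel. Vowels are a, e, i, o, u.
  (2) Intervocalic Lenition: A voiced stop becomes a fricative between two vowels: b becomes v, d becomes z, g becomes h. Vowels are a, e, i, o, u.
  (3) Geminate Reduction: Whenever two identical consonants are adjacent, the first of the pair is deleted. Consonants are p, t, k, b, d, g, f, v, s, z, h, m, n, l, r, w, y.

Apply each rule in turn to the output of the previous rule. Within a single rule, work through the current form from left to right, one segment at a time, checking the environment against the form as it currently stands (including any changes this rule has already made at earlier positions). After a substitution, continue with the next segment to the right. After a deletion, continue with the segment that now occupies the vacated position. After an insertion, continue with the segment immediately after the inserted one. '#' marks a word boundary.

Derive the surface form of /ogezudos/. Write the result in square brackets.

[hohezuzos]

(1) Glottal Epenthesis: [ogezudos] → [hogezudos]
(2) Intervocalic Lenition: [hogezudos] → [hohezuzos]
(3) Geminate Reduction: no change — [hohezuzos]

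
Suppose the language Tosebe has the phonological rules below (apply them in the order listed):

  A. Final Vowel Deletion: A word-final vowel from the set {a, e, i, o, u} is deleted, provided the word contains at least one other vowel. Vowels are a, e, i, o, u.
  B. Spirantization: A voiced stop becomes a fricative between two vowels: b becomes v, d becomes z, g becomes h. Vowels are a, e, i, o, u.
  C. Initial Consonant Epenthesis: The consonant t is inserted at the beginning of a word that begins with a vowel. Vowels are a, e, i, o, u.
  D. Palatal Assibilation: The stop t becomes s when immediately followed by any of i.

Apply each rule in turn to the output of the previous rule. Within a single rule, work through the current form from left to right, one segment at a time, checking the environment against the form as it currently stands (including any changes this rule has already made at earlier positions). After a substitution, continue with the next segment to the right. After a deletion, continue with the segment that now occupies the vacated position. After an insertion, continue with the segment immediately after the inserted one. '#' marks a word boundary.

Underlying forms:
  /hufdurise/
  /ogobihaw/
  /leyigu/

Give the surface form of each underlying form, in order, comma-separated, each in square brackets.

/hufdurise/:
  A Final Vowel Deletion: [hufdurise] → [hufduris]
  B Spirantization: no change — [hufduris]
  C Initial Consonant Epenthesis: no change — [hufduris]
  D Palatal Assibilation: no change — [hufduris]
/ogobihaw/:
  A Final Vowel Deletion: no change — [ogobihaw]
  B Spirantization: [ogobihaw] → [ohovihaw]
  C Initial Consonant Epenthesis: [ohovihaw] → [tohovihaw]
  D Palatal Assibilation: no change — [tohovihaw]
/leyigu/:
  A Final Vowel Deletion: [leyigu] → [leyig]
  B Spirantization: no change — [leyig]
  C Initial Consonant Epenthesis: no change — [leyig]
  D Palatal Assibilation: no change — [leyig]

[hufduris], [tohovihaw], [leyig]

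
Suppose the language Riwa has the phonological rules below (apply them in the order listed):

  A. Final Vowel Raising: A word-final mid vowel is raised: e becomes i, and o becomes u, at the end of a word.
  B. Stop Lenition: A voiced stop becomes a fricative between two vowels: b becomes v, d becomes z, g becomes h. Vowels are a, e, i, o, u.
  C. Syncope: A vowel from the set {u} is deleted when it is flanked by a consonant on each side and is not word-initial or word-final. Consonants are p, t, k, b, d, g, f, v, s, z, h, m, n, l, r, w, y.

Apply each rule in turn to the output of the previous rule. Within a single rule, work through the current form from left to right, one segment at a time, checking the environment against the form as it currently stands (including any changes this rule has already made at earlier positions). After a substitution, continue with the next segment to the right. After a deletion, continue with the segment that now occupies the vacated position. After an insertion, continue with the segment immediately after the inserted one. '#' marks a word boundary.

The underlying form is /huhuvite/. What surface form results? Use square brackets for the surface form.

[hhviti]

A Final Vowel Raising: [huhuvite] → [huhuviti]
B Stop Lenition: no change — [huhuviti]
C Syncope: [huhuviti] → [hhviti]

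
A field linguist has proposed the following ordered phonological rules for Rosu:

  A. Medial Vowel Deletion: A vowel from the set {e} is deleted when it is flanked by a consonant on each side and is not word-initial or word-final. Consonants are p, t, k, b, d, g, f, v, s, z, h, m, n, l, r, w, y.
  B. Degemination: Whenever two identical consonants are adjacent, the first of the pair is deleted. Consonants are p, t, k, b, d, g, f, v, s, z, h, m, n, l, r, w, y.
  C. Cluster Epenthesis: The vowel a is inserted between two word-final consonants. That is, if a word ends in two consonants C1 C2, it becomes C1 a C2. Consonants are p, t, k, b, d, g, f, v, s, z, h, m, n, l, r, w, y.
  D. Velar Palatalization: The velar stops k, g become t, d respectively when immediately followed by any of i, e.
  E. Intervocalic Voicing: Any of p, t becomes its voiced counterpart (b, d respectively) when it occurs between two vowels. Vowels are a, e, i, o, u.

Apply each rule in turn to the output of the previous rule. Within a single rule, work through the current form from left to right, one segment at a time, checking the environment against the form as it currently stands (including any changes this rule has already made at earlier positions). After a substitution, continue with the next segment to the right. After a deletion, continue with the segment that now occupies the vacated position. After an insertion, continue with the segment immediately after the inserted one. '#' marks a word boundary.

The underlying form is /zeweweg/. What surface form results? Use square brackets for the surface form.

A Medial Vowel Deletion: [zeweweg] → [zwwg]
B Degemination: [zwwg] → [zwg]
C Cluster Epenthesis: [zwg] → [zwag]
D Velar Palatalization: no change — [zwag]
E Intervocalic Voicing: no change — [zwag]

[zwag]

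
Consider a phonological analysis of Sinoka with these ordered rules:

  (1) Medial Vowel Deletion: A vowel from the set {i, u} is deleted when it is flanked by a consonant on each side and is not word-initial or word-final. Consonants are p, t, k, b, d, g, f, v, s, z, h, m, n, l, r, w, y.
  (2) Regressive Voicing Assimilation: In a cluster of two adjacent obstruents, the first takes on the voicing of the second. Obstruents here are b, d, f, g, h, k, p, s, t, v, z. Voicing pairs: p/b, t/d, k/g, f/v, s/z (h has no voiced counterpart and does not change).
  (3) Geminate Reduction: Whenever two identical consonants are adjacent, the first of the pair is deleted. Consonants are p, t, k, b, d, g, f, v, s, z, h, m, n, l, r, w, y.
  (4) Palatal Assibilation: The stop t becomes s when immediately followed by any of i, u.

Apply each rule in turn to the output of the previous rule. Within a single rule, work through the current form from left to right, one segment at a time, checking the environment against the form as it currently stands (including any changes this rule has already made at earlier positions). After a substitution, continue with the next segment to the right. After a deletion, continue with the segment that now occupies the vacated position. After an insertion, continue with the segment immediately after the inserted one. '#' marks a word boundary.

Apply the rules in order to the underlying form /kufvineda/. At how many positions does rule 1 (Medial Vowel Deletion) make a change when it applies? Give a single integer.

(1) Medial Vowel Deletion: [kufvineda] → [kfvneda]
(2) Regressive Voicing Assimilation: [kfvneda] → [kvvneda]
(3) Geminate Reduction: [kvvneda] → [kvneda]
(4) Palatal Assibilation: no change — [kvneda]
Rule 1 changed 2 position(s).

2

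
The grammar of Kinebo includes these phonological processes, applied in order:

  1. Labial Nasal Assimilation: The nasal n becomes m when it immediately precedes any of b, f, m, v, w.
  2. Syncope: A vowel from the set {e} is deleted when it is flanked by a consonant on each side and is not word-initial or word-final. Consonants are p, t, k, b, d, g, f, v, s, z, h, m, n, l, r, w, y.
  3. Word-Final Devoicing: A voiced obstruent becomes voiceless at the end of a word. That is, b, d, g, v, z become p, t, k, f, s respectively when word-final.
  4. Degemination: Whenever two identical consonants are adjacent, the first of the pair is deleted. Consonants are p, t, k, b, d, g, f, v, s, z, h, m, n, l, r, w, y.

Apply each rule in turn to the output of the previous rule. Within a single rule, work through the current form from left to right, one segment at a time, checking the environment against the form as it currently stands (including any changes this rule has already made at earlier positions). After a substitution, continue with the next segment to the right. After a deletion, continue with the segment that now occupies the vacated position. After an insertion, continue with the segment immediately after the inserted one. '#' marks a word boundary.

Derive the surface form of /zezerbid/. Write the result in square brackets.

[zrbit]

1 Labial Nasal Assimilation: no change — [zezerbid]
2 Syncope: [zezerbid] → [zzrbid]
3 Word-Final Devoicing: [zzrbid] → [zzrbit]
4 Degemination: [zzrbit] → [zrbit]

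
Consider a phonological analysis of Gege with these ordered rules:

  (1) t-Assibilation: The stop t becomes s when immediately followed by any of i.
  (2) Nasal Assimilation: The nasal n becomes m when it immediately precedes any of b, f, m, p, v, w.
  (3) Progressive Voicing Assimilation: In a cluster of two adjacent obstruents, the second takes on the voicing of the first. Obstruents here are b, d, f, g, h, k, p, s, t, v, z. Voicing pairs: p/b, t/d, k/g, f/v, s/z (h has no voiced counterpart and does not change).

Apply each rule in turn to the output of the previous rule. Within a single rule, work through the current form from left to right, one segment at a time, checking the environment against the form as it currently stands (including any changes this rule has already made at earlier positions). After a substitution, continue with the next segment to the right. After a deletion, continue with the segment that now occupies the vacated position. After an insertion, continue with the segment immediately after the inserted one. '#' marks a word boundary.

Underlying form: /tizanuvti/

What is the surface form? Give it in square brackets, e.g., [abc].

[sizanuvzi]

(1) t-Assibilation: [tizanuvti] → [sizanuvsi]
(2) Nasal Assimilation: no change — [sizanuvsi]
(3) Progressive Voicing Assimilation: [sizanuvsi] → [sizanuvzi]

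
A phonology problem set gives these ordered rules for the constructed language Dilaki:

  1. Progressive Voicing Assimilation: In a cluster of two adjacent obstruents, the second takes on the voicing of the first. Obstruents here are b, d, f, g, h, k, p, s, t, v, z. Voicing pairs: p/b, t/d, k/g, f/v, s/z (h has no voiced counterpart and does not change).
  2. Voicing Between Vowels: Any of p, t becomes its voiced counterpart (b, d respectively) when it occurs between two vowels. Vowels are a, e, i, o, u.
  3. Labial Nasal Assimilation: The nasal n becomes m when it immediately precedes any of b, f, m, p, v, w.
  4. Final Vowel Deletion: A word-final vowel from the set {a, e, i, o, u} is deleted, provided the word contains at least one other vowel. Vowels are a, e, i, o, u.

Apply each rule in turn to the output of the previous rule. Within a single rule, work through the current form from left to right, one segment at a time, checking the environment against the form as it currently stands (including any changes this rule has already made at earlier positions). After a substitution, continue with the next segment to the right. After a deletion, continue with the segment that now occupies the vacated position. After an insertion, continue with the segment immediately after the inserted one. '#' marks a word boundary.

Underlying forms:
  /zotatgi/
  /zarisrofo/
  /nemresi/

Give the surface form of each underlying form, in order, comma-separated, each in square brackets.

/zotatgi/:
  1 Progressive Voicing Assimilation: [zotatgi] → [zotatki]
  2 Voicing Between Vowels: [zotatki] → [zodatki]
  3 Labial Nasal Assimilation: no change — [zodatki]
  4 Final Vowel Deletion: [zodatki] → [zodatk]
/zarisrofo/:
  1 Progressive Voicing Assimilation: no change — [zarisrofo]
  2 Voicing Between Vowels: no change — [zarisrofo]
  3 Labial Nasal Assimilation: no change — [zarisrofo]
  4 Final Vowel Deletion: [zarisrofo] → [zarisrof]
/nemresi/:
  1 Progressive Voicing Assimilation: no change — [nemresi]
  2 Voicing Between Vowels: no change — [nemresi]
  3 Labial Nasal Assimilation: no change — [nemresi]
  4 Final Vowel Deletion: [nemresi] → [nemres]

[zodatk], [zarisrof], [nemres]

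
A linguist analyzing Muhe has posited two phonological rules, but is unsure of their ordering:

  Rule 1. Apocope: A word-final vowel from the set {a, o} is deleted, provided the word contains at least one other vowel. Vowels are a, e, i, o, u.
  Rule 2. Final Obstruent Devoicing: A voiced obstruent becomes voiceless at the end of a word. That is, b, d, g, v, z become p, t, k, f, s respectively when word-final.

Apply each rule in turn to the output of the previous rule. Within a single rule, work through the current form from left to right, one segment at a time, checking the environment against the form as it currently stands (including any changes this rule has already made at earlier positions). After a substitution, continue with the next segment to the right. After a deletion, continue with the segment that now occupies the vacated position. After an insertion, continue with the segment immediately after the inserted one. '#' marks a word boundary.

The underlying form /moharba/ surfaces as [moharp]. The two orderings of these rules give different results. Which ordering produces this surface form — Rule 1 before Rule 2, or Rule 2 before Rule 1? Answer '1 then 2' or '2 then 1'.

Order 1 then 2:
  1 Apocope: [moharba] → [moharb]
  2 Final Obstruent Devoicing: [moharb] → [moharp]
  result: [moharp]
Order 2 then 1:
  2 Final Obstruent Devoicing: no change — [moharba]
  1 Apocope: [moharba] → [moharb]
  result: [moharb]

1 then 2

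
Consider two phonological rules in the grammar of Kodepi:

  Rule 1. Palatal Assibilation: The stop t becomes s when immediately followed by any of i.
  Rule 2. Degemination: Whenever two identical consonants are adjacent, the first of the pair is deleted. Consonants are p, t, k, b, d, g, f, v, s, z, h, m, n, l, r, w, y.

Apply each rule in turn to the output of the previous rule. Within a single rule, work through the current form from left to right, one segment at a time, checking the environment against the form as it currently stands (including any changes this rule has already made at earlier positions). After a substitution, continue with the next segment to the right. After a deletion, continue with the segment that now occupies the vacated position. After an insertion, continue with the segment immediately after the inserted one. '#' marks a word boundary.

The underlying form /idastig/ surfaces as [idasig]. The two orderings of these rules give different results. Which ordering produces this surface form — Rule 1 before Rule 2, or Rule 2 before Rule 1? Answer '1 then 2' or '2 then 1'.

1 then 2

Order 1 then 2:
  1 Palatal Assibilation: [idastig] → [idassig]
  2 Degemination: [idassig] → [idasig]
  result: [idasig]
Order 2 then 1:
  2 Degemination: no change — [idastig]
  1 Palatal Assibilation: [idastig] → [idassig]
  result: [idassig]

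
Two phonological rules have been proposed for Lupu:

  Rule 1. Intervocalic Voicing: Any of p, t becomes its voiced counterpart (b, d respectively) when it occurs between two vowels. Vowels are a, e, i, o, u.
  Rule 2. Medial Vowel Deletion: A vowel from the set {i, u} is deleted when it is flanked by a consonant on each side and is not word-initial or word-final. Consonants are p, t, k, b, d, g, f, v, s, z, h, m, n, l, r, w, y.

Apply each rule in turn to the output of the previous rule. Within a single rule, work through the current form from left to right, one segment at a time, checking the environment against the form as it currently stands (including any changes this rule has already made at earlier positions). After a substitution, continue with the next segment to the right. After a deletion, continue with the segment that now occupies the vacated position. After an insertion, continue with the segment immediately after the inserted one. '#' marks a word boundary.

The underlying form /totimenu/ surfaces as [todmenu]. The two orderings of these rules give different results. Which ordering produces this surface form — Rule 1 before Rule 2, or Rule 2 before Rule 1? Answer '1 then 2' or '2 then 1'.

1 then 2

Order 1 then 2:
  1 Intervocalic Voicing: [totimenu] → [todimenu]
  2 Medial Vowel Deletion: [todimenu] → [todmenu]
  result: [todmenu]
Order 2 then 1:
  2 Medial Vowel Deletion: [totimenu] → [totmenu]
  1 Intervocalic Voicing: no change — [totmenu]
  result: [totmenu]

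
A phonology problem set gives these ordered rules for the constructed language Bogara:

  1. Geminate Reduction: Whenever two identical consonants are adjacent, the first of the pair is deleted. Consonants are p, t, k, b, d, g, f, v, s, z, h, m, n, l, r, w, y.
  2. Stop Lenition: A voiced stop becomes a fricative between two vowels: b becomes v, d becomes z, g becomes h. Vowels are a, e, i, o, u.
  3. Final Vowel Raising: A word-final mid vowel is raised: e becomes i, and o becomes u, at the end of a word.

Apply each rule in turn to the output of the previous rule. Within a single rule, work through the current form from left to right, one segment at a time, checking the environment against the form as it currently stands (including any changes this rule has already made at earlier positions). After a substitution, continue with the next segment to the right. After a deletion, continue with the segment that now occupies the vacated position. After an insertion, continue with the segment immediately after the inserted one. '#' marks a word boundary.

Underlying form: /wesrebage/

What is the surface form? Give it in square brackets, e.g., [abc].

[wesrevahi]

1 Geminate Reduction: no change — [wesrebage]
2 Stop Lenition: [wesrebage] → [wesrevahe]
3 Final Vowel Raising: [wesrevahe] → [wesrevahi]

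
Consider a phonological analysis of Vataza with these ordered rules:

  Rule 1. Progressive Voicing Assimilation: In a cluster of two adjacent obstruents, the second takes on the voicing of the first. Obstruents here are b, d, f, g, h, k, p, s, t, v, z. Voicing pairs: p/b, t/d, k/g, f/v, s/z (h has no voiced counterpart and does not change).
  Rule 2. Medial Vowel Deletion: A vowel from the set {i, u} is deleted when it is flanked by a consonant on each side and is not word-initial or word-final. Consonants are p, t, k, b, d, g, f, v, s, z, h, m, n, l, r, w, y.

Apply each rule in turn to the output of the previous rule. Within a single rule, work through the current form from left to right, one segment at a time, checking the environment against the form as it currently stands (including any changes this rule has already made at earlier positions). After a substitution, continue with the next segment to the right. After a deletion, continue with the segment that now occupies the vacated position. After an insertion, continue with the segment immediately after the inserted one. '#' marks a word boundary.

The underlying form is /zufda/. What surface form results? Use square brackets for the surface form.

[zfta]

Rule 1 Progressive Voicing Assimilation: [zufda] → [zufta]
Rule 2 Medial Vowel Deletion: [zufta] → [zfta]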